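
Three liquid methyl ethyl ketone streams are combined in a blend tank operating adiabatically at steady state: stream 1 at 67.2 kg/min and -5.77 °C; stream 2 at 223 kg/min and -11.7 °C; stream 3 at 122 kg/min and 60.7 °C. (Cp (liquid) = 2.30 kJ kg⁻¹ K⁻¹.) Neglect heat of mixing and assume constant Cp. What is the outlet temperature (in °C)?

T_out = 10.7 °C

Adiabatic, steady state ⇒ Σ ṁᵢCp,ᵢ(T_out − Tᵢ) = 0
T_out = Σ ṁᵢCp,ᵢTᵢ / Σ ṁᵢCp,ᵢ
      = 10140 / 948.06 = 10.695 °C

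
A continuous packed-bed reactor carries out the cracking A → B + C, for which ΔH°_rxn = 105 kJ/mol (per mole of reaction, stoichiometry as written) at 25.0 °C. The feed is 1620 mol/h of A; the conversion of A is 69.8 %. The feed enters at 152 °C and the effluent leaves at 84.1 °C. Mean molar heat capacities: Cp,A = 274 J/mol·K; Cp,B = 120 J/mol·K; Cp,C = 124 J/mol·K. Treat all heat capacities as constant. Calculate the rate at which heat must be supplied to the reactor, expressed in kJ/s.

Q_in = 24.1 kJ/s

Extent of reaction ξ = 0.698 × 1620 = 1130.8 mol/h
Reaction term: ξ·ΔH°_rxn = 1130.8 × 105 = 118730 kJ/h
Sensible, feed 152→25 °C: -56373 kJ/h
Outlet flows (mol/h): A 489.24, B 1130.8, C 1130.8
Sensible, products 25→84.1 °C: 24228 kJ/h
Q = ΔH = 86586 kJ/h = 24.052 kW
Heat supplied = 24.052 kJ/s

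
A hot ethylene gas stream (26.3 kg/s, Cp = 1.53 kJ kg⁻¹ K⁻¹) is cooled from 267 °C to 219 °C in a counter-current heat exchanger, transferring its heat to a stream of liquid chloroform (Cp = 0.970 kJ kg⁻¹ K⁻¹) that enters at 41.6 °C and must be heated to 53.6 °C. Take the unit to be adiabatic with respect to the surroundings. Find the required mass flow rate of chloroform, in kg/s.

Heat released by hot stream: Q = 26.3 × 1.53 × (267 − 219) = 1931.5 kJ/s
Energy balance on cold side (adiabatic exchanger): Q = ṁ_c·Cp_c·(T_c,out − T_c,in)
ṁ_c = 1931.5 / [0.970 × (53.6 − 41.6)] = 165.93 kg/s

ṁ_c = 166 kg/s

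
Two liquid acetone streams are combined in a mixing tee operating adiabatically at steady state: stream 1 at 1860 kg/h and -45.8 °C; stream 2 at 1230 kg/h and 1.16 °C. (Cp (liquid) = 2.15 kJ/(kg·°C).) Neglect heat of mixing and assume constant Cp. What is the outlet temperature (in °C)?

Adiabatic, steady state ⇒ Σ ṁᵢCp,ᵢ(T_out − Tᵢ) = 0
Σ ṁᵢCp,ᵢTᵢ = 1860×2.15×-45.8 + 1230×2.15×1.16 = -180090
Σ ṁᵢCp,ᵢ = 1860×2.15 + 1230×2.15 = 6643.5
T_out = -180090 / 6643.5 = -27.107 °C

T_out = -27.1 °C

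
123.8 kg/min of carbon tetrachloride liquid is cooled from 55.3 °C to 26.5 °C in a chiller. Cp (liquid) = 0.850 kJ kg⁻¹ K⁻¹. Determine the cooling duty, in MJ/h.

Q_c = 182 MJ/h

Q = ṁ·Cp·ΔT = 123.8 × 0.850 × (26.5 − 55.3) = -3030.6 kJ/min
Converting: 3030.6 / 60 s = 50.51 kW
Cooling duty = 181.84 MJ/h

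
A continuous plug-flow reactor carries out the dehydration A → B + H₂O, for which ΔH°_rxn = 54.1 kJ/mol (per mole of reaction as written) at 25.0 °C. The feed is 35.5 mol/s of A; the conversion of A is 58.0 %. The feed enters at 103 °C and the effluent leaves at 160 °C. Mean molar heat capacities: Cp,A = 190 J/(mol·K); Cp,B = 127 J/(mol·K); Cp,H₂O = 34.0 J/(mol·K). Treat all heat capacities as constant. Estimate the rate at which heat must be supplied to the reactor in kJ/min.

Q_in = 85100 kJ/min

Extent of reaction ξ = 0.580 × 35.5 = 20.59 mol/s
Reaction term: ξ·ΔH°_rxn = 20.59 × 54.1 = 1113.9 kJ/s
Sensible, feed 103→25 °C: -526.11 kJ/s
Outlet flows (mol/s): A 14.91, B 20.59, H₂O 20.59
Sensible, products 25→160 °C: 829.97 kJ/s
Q = ΔH = 1417.8 kJ/s = 1417.8 kW
Heat supplied = 85066 kJ/min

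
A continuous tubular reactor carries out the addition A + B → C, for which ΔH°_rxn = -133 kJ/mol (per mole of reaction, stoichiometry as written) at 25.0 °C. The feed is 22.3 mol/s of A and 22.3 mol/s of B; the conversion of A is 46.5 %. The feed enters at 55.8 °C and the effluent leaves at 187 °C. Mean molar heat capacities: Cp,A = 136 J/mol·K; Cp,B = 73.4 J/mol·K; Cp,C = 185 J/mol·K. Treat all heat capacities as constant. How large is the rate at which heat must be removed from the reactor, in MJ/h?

Q_out = 2910 MJ/h

Extent of reaction ξ = 0.465 × 22.3 = 10.37 mol/s
Reaction term: ξ·ΔH°_rxn = 10.37 × -133 = -1379.1 kJ/s
Sensible, feed 55.8→25 °C: -143.82 kJ/s
Outlet flows (mol/s): A 11.931, B 11.931, C 10.37
Sensible, products 25→187 °C: 715.49 kJ/s
Q = ΔH = -807.48 kJ/s = -807.48 kW
Heat removed = 2906.9 MJ/h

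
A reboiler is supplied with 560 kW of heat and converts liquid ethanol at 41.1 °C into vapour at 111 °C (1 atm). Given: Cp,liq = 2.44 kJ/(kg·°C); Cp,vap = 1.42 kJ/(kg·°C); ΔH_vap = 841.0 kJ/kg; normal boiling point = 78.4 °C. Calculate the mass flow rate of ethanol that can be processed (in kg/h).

ṁ = 2060 kg/h

Δh = 2.44×(78.4−41.1) + 841.0 + 1.42×(111−78.4) = 978.3 kJ/kg
Q = 560 kW = 560 kJ/s = 2.016e+06 kJ/h
ṁ = Q/Δh = 2.016e+06 / 978.3 = 2060.7 kg/h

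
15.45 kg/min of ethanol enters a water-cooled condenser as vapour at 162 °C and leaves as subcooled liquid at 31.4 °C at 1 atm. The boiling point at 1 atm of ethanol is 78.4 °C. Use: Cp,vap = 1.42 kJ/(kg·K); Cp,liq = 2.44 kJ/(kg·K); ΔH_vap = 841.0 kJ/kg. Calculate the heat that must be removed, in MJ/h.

Q_c = 996 MJ/h

vapour 162→78.4 °C: -118.71 kJ/kg
condensation at 78.4 °C: -841 kJ/kg
liquid 78.4→31.4 °C: -114.68 kJ/kg
Δh = -118.71 + -841 + -114.68 = -1074.4 kJ/kg
Q = ṁ·Δh = 15.45 kg/min × -1074.4 kJ/kg = -16599 kJ/min
|Q| = 276.66 kW = 995.96 MJ/h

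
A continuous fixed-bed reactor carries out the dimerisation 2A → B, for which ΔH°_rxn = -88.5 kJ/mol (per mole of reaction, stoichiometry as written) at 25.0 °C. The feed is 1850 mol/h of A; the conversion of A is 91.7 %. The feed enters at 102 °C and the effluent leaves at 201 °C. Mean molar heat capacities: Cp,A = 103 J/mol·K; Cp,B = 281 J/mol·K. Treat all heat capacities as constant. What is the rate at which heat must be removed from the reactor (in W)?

Q_out = 12500 W

Extent of reaction ξ = 0.917 × 1850 / 2 = 848.23 mol/h
Reaction term: ξ·ΔH°_rxn = 848.23 × -88.5 = -75068 kJ/h
Sensible, feed 102→25 °C: -14672 kJ/h
Outlet flows (mol/h): A 153.55, B 848.23
Sensible, products 25→201 °C: 44733 kJ/h
Q = ΔH = -45007 kJ/h = -12.502 kW
Heat removed = 12502 W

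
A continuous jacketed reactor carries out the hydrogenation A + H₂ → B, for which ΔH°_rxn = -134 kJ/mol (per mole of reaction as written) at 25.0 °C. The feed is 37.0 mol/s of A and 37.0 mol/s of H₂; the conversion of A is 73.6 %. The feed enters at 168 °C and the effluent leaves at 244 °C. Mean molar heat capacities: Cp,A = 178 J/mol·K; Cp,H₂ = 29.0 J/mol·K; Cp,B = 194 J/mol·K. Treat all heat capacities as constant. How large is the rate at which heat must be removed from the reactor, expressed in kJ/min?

Q_out = 189000 kJ/min

Extent of reaction ξ = 0.736 × 37.0 = 27.232 mol/s
Reaction term: ξ·ΔH°_rxn = 27.232 × -134 = -3649.1 kJ/s
Sensible, feed 168→25 °C: -1095.2 kJ/s
Outlet flows (mol/s): A 9.768, H₂ 9.768, B 27.232
Sensible, products 25→244 °C: 1599.8 kJ/s
Q = ΔH = -3144.5 kJ/s = -3144.5 kW
Heat removed = 188670 kJ/min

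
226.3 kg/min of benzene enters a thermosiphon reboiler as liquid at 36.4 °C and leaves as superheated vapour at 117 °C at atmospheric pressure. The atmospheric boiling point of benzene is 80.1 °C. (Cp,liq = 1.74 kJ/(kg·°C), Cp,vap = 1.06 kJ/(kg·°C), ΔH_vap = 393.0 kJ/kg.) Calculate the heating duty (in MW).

Q = 1.92 MW

liquid 36.4→80.1 °C: 76.038 kJ/kg
vaporisation at 80.1 °C: 393 kJ/kg
vapour 80.1→117 °C: 39.114 kJ/kg
Δh = 76.038 + 393 + 39.114 = 508.15 kJ/kg
Q = ṁ·Δh = 226.3 kg/min × 508.15 kJ/kg = 114990 kJ/min
|Q| = 1916.6 kW = 1.9166 MW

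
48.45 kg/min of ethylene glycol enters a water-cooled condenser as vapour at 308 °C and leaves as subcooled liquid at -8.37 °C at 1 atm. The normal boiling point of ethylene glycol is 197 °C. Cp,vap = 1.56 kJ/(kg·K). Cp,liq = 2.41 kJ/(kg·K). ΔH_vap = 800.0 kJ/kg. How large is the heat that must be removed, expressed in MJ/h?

vapour 308→197 °C: -173.16 kJ/kg
condensation at 197 °C: -800 kJ/kg
liquid 197→-8.37 °C: -494.94 kJ/kg
Δh = -173.16 + -800 + -494.94 = -1468.1 kJ/kg
Q = ṁ·Δh = 48.45 kg/min × -1468.1 kJ/kg = -71130 kJ/min
|Q| = 1185.5 kW = 4267.8 MJ/h

Q_c = 4270 MJ/h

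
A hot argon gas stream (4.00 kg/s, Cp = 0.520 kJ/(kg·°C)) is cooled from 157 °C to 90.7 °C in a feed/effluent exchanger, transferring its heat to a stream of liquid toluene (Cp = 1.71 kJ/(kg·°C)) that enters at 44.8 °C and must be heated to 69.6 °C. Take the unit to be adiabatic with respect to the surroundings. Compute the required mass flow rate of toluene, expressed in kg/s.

ṁ_c = 3.25 kg/s

Heat released by hot stream: Q = 4.00 × 0.520 × (157 − 90.7) = 137.9 kJ/s
Energy balance on cold side (adiabatic exchanger): Q = ṁ_c·Cp_c·(T_c,out − T_c,in)
ṁ_c = 137.9 / [1.71 × (69.6 − 44.8)] = 3.2518 kg/s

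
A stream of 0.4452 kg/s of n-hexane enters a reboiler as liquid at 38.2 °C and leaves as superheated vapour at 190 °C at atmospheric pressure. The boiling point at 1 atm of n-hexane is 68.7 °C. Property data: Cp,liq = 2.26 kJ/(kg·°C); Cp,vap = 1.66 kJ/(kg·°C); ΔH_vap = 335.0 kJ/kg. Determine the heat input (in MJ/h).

Q = 970 MJ/h

liquid 38.2→68.7 °C: 68.93 kJ/kg
vaporisation at 68.7 °C: 335 kJ/kg
vapour 68.7→190 °C: 201.36 kJ/kg
Δh = 68.93 + 335 + 201.36 = 605.29 kJ/kg
Q = ṁ·Δh = 0.4452 kg/s × 605.29 kJ/kg = 269.47 kJ/s
|Q| = 269.47 kW = 970.11 MJ/h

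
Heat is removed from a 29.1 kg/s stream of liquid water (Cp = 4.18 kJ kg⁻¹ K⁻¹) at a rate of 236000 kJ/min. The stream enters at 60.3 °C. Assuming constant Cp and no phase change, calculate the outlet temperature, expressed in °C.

T_out = 28.0 °C

Q = 236000 kJ/min = 3933.3 kJ/s
ΔT = Q/(ṁ·Cp) = 3933.3/(29.1×4.18) = 32.336 K
T_out = 60.3 − 32.336 = 27.964 °C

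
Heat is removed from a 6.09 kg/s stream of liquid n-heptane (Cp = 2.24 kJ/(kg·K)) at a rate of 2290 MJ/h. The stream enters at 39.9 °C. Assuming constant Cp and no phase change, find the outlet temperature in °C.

Q = 2290 MJ/h = 636.11 kJ/s
ΔT = Q/(ṁ·Cp) = 636.11/(6.09×2.24) = 46.63 K
T_out = 39.9 − 46.63 = -6.7302 °C

T_out = -6.73 °C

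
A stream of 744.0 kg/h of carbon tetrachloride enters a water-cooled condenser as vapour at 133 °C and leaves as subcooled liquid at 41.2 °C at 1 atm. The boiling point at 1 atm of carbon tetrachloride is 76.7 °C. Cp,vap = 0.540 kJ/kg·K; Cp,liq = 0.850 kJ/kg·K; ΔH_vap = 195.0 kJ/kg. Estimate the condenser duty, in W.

vapour 133→76.7 °C: -30.402 kJ/kg
condensation at 76.7 °C: -195 kJ/kg
liquid 76.7→41.2 °C: -30.175 kJ/kg
Δh = -30.402 + -195 + -30.175 = -255.58 kJ/kg
Q = ṁ·Δh = 744.0 kg/h × -255.58 kJ/kg = -190150 kJ/h
|Q| = 52.819 kW = 52819 W

Q_c = 52800 W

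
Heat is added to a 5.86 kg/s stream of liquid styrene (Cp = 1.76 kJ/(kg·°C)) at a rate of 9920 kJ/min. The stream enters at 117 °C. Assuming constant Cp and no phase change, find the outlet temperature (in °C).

Q = 9920 kJ/min = 165.33 kJ/s
ΔT = Q/(ṁ·Cp) = 165.33/(5.86×1.76) = 16.031 K
T_out = 117 + 16.031 = 133.03 °C

T_out = 133 °C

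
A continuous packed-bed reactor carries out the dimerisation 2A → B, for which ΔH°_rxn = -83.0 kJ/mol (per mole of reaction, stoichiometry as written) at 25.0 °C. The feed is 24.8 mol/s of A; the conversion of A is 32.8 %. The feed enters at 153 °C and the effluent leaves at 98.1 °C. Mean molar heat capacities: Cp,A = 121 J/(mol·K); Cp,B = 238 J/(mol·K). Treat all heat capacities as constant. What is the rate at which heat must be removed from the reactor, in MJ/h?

Extent of reaction ξ = 0.328 × 24.8 / 2 = 4.0672 mol/s
Reaction term: ξ·ΔH°_rxn = 4.0672 × -83.0 = -337.58 kJ/s
Sensible, feed 153→25 °C: -384.1 kJ/s
Outlet flows (mol/s): A 16.666, B 4.0672
Sensible, products 25→98.1 °C: 218.17 kJ/s
Q = ΔH = -503.51 kJ/s = -503.51 kW
Heat removed = 1812.6 MJ/h

Q_out = 1810 MJ/h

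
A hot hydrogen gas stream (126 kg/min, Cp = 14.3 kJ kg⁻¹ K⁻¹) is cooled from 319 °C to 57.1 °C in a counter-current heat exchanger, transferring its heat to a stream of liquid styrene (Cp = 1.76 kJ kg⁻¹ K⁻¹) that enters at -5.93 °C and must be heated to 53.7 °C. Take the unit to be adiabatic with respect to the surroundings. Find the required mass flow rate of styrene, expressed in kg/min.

ṁ_c = 4500 kg/min

Heat released by hot stream: Q = 126 × 14.3 × (319 − 57.1) = 471890 kJ/min
Energy balance on cold side (adiabatic exchanger): Q = ṁ_c·Cp_c·(T_c,out − T_c,in)
ṁ_c = 471890 / [1.76 × (53.7 − -5.93)] = 4496.4 kg/min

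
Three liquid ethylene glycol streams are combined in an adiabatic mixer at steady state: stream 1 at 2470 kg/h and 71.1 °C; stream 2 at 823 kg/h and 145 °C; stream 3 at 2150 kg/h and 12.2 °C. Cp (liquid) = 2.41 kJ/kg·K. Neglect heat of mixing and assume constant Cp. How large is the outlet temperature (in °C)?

Adiabatic, steady state ⇒ Σ ṁᵢCp,ᵢ(T_out − Tᵢ) = 0
Σ ṁᵢCp,ᵢTᵢ = 2470×2.41×71.1 + 823×2.41×145 + 2150×2.41×12.2 = 774050
Σ ṁᵢCp,ᵢ = 2470×2.41 + 823×2.41 + 2150×2.41 = 13118
T_out = 774050 / 13118 = 59.008 °C

T_out = 59.0 °C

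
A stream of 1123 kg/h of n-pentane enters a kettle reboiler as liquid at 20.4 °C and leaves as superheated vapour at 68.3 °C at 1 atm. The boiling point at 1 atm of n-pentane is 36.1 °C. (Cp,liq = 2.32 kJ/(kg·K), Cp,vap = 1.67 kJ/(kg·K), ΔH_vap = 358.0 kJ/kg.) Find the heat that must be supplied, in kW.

liquid 20.4→36.1 °C: 36.424 kJ/kg
vaporisation at 36.1 °C: 358 kJ/kg
vapour 36.1→68.3 °C: 53.774 kJ/kg
Δh = 36.424 + 358 + 53.774 = 448.2 kJ/kg
Q = ṁ·Δh = 1123 kg/h × 448.2 kJ/kg = 503330 kJ/h
|Q| = 139.81 kW

Q = 140 kW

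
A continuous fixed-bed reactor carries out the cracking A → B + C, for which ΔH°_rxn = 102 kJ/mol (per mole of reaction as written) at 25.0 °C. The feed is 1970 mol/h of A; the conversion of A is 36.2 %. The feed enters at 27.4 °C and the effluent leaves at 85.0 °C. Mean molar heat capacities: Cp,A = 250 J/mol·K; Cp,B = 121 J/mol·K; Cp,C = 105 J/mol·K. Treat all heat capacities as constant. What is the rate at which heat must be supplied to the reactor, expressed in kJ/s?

Extent of reaction ξ = 0.362 × 1970 = 713.14 mol/h
Reaction term: ξ·ΔH°_rxn = 713.14 × 102 = 72740 kJ/h
Sensible, feed 27.4→25 °C: -1182 kJ/h
Outlet flows (mol/h): A 1256.9, B 713.14, C 713.14
Sensible, products 25→85.0 °C: 28523 kJ/h
Q = ΔH = 100080 kJ/h = 27.8 kW
Heat supplied = 27.8 kJ/s

Q_in = 27.8 kJ/s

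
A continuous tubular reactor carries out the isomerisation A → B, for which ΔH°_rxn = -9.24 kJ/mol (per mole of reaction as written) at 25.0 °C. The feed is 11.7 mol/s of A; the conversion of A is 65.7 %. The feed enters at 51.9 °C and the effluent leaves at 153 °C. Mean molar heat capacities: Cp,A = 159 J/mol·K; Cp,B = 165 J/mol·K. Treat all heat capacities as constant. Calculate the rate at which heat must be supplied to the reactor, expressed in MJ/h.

Extent of reaction ξ = 0.657 × 11.7 = 7.6869 mol/s
Reaction term: ξ·ΔH°_rxn = 7.6869 × -9.24 = -71.027 kJ/s
Sensible, feed 51.9→25 °C: -50.042 kJ/s
Outlet flows (mol/s): A 4.0131, B 7.6869
Sensible, products 25→153 °C: 244.02 kJ/s
Q = ΔH = 122.95 kJ/s = 122.95 kW
Heat supplied = 442.63 MJ/h

Q_in = 443 MJ/h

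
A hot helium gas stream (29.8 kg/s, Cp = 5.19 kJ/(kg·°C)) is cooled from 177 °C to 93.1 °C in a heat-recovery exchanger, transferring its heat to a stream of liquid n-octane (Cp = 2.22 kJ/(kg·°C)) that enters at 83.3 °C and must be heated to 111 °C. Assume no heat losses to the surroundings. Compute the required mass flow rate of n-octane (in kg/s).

ṁ_c = 211 kg/s

Heat released by hot stream: Q = 29.8 × 5.19 × (177 − 93.1) = 12976 kJ/s
Energy balance on cold side (adiabatic exchanger): Q = ṁ_c·Cp_c·(T_c,out − T_c,in)
ṁ_c = 12976 / [2.22 × (111 − 83.3)] = 211.01 kg/s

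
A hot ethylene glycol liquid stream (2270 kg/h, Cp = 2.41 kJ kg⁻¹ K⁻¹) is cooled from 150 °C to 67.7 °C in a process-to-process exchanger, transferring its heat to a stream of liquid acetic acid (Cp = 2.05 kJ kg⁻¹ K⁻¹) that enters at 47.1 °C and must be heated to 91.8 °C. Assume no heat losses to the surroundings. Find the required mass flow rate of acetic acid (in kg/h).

ṁ_c = 4910 kg/h

Heat released by hot stream: Q = 2270 × 2.41 × (150 − 67.7) = 450240 kJ/h
Energy balance on cold side (adiabatic exchanger): Q = ṁ_c·Cp_c·(T_c,out − T_c,in)
ṁ_c = 450240 / [2.05 × (91.8 − 47.1)] = 4913.4 kg/h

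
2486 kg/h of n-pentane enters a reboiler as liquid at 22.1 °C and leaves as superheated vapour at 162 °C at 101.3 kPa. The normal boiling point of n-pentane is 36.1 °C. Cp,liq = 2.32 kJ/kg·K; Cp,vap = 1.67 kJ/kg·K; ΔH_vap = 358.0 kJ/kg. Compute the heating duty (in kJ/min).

Q = 24900 kJ/min

liquid 22.1→36.1 °C: 32.48 kJ/kg
vaporisation at 36.1 °C: 358 kJ/kg
vapour 36.1→162 °C: 210.25 kJ/kg
Δh = 32.48 + 358 + 210.25 = 600.73 kJ/kg
Q = ṁ·Δh = 2486 kg/h × 600.73 kJ/kg = 1.4934e+06 kJ/h
|Q| = 414.84 kW = 24890 kJ/min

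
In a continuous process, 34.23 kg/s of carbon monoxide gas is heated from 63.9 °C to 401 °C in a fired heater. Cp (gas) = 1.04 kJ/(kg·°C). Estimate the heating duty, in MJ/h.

Q = 43200 MJ/h

Q = ṁ·Cp·ΔT = 34.23 × 1.04 × (401 − 63.9) = 12000 kJ/s
Heating duty = 43202 MJ/h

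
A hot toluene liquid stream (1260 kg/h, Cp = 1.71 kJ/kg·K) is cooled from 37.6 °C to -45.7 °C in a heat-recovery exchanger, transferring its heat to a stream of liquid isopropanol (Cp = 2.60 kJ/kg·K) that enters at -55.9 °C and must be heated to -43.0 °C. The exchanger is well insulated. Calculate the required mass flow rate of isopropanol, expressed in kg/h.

Heat released by hot stream: Q = 1260 × 1.71 × (37.6 − -45.7) = 179480 kJ/h
Energy balance on cold side (adiabatic exchanger): Q = ṁ_c·Cp_c·(T_c,out − T_c,in)
ṁ_c = 179480 / [2.60 × (-43.0 − -55.9)] = 5351.2 kg/h

ṁ_c = 5350 kg/h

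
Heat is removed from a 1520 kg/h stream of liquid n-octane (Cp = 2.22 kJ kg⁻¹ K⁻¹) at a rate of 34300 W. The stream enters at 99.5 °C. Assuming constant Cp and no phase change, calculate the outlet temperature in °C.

T_out = 62.9 °C

Q = 34300 W = 123480 kJ/h
ΔT = Q/(ṁ·Cp) = 123480/(1520×2.22) = 36.593 K
T_out = 99.5 − 36.593 = 62.907 °C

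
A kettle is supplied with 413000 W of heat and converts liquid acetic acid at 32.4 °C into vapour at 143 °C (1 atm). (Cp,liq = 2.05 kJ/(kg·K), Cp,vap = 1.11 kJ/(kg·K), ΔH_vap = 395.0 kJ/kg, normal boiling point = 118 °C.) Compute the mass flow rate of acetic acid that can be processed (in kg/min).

Δh = 2.05×(118−32.4) + 395.0 + 1.11×(143−118) = 598.23 kJ/kg
Q = 413000 W = 413 kJ/s = 24780 kJ/min
ṁ = Q/Δh = 24780 / 598.23 = 41.422 kg/min

ṁ = 41.4 kg/min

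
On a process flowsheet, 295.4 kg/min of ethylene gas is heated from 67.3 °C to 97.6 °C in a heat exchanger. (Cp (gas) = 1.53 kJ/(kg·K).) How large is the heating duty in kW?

Q = 228 kW

Q = ṁ·Cp·ΔT = 295.4 × 1.53 × (97.6 − 67.3) = 13694 kJ/min
Converting: 13694 / 60 s = 228.24 kW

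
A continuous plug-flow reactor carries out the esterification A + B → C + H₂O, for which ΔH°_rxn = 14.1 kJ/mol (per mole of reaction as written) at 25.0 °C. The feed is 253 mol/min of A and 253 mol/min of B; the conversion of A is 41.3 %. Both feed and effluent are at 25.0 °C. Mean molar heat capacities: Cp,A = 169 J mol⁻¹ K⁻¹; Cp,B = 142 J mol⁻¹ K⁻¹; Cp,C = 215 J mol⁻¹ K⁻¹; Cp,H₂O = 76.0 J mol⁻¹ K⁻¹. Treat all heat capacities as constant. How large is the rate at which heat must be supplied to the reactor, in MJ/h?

Q_in = 88.4 MJ/h

Extent of reaction ξ = 0.413 × 253 = 104.49 mol/min
Reaction term: ξ·ΔH°_rxn = 104.49 × 14.1 = 1473.3 kJ/min
Q = ΔH = 1473.3 kJ/min = 24.555 kW
Heat supplied = 88.398 MJ/h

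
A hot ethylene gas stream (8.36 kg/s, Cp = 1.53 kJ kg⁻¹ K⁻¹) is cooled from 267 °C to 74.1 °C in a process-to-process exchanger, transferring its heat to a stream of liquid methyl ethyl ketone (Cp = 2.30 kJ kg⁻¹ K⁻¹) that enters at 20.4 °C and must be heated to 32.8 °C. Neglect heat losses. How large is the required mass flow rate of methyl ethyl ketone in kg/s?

ṁ_c = 86.5 kg/s

Heat released by hot stream: Q = 8.36 × 1.53 × (267 − 74.1) = 2467.3 kJ/s
Energy balance on cold side (adiabatic exchanger): Q = ṁ_c·Cp_c·(T_c,out − T_c,in)
ṁ_c = 2467.3 / [2.30 × (32.8 − 20.4)] = 86.513 kg/s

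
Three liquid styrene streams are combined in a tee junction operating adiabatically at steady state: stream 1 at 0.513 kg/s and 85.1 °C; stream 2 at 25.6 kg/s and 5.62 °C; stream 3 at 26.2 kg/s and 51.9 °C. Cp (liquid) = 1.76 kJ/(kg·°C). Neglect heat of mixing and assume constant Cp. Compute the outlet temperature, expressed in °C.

Energy balance with Q = 0: Σ ṁᵢCp,ᵢ(T_out − Tᵢ) = 0
Σ ṁᵢCp,ᵢTᵢ = 0.513×1.76×85.1 + 25.6×1.76×5.62 + 26.2×1.76×51.9 = 2723.3
Σ ṁᵢCp,ᵢ = 0.513×1.76 + 25.6×1.76 + 26.2×1.76 = 92.071
T_out = 2723.3 / 92.071 = 29.578 °C

T_out = 29.6 °C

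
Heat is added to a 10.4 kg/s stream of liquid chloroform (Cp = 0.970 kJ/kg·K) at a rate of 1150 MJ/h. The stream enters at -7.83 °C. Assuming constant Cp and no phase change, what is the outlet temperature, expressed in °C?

Q = 1150 MJ/h = 319.44 kJ/s
ΔT = Q/(ṁ·Cp) = 319.44/(10.4×0.970) = 31.666 K
T_out = -7.83 + 31.666 = 23.836 °C

T_out = 23.8 °C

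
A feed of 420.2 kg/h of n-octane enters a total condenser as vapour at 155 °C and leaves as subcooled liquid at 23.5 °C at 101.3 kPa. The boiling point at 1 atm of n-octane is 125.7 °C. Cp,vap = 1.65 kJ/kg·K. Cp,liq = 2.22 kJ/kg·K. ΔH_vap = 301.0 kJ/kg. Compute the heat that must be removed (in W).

Q_c = 67300 W

vapour 155→125.7 °C: -48.345 kJ/kg
condensation at 125.7 °C: -301 kJ/kg
liquid 125.7→23.5 °C: -226.88 kJ/kg
Δh = -48.345 + -301 + -226.88 = -576.23 kJ/kg
Q = ṁ·Δh = 420.2 kg/h × -576.23 kJ/kg = -242130 kJ/h
|Q| = 67.259 kW = 67259 W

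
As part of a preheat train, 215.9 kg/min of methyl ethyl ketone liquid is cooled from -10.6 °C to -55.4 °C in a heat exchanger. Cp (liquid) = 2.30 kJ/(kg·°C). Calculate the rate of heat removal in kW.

Q_c = 371 kW

Q = ṁ·Cp·ΔT = 215.9 × 2.30 × (-55.4 − -10.6) = -22246 kJ/min
Converting: 22246 / 60 s = 370.77 kW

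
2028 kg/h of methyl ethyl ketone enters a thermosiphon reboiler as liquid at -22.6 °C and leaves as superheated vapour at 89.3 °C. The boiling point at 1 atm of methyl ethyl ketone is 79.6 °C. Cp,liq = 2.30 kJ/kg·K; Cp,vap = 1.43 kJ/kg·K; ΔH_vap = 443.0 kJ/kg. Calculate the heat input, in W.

Q = 390000 W

liquid -22.6→79.6 °C: 235.06 kJ/kg
vaporisation at 79.6 °C: 443 kJ/kg
vapour 79.6→89.3 °C: 13.871 kJ/kg
Δh = 235.06 + 443 + 13.871 = 691.93 kJ/kg
Q = ṁ·Δh = 2028 kg/h × 691.93 kJ/kg = 1.4032e+06 kJ/h
|Q| = 389.79 kW = 389790 W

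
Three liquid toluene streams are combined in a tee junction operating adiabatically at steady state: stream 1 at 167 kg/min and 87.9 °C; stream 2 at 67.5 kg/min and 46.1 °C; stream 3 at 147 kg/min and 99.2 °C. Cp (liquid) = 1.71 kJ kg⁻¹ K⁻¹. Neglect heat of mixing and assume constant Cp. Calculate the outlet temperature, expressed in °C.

Energy balance with Q = 0: Σ ṁᵢCp,ᵢ(T_out − Tᵢ) = 0
Σ ṁᵢCp,ᵢTᵢ = 167×1.71×87.9 + 67.5×1.71×46.1 + 147×1.71×99.2 = 55359
Σ ṁᵢCp,ᵢ = 167×1.71 + 67.5×1.71 + 147×1.71 = 652.37
T_out = 55359 / 652.37 = 84.858 °C

T_out = 84.9 °C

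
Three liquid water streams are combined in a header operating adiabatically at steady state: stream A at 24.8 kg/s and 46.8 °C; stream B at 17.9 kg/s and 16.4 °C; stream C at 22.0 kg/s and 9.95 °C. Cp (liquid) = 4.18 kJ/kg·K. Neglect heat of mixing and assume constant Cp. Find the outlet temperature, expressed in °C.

Adiabatic, steady state ⇒ Σ ṁᵢCp,ᵢ(T_out − Tᵢ) = 0
Σ ṁᵢCp,ᵢTᵢ = 24.8×4.18×46.8 + 17.9×4.18×16.4 + 22.0×4.18×9.95 = 6993.6
Σ ṁᵢCp,ᵢ = 24.8×4.18 + 17.9×4.18 + 22.0×4.18 = 270.45
T_out = 6993.6 / 270.45 = 25.859 °C

T_out = 25.9 °C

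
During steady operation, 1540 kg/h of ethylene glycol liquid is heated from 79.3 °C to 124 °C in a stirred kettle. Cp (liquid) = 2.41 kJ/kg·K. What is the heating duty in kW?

Q = 46.1 kW

Q = ṁ·Cp·ΔT = 1540 × 2.41 × (124 − 79.3) = 165900 kJ/h
Converting: 165900 / 3600 s = 46.083 kW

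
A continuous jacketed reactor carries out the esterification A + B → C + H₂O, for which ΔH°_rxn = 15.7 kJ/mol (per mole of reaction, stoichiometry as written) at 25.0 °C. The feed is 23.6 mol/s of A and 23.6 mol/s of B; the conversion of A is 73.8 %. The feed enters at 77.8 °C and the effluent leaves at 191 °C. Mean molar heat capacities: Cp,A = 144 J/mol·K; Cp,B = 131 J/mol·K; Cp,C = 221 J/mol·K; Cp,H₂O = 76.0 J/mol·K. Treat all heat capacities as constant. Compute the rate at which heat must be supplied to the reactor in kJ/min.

Extent of reaction ξ = 0.738 × 23.6 = 17.417 mol/s
Reaction term: ξ·ΔH°_rxn = 17.417 × 15.7 = 273.44 kJ/s
Sensible, feed 77.8→25 °C: -342.67 kJ/s
Outlet flows (mol/s): A 6.1832, B 6.1832, C 17.417, H₂O 17.417
Sensible, products 25→191 °C: 1140.9 kJ/s
Q = ΔH = 1071.7 kJ/s = 1071.7 kW
Heat supplied = 64303 kJ/min

Q_in = 64300 kJ/min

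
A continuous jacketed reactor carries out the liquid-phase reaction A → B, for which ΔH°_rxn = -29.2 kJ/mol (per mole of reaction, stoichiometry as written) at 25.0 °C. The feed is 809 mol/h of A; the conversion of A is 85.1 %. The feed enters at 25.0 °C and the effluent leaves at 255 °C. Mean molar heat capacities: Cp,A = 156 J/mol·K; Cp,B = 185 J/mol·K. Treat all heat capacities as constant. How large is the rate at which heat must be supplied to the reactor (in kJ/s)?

Extent of reaction ξ = 0.851 × 809 = 688.46 mol/h
Reaction term: ξ·ΔH°_rxn = 688.46 × -29.2 = -20103 kJ/h
Sensible, feed 25.0→25 °C: 0 kJ/h
Outlet flows (mol/h): A 120.54, B 688.46
Sensible, products 25→255 °C: 33619 kJ/h
Q = ΔH = 13516 kJ/h = 3.7544 kW
Heat supplied = 3.7544 kJ/s

Q_in = 3.75 kJ/s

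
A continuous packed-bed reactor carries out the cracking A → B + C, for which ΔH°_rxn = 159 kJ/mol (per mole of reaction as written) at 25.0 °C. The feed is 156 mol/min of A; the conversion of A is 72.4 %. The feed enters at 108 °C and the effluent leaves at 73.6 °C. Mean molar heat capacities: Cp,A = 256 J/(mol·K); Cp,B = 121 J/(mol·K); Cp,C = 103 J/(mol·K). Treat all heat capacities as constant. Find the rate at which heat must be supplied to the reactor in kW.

Extent of reaction ξ = 0.724 × 156 = 112.94 mol/min
Reaction term: ξ·ΔH°_rxn = 112.94 × 159 = 17958 kJ/min
Sensible, feed 108→25 °C: -3314.7 kJ/min
Outlet flows (mol/min): A 43.056, B 112.94, C 112.94
Sensible, products 25→73.6 °C: 1765.2 kJ/min
Q = ΔH = 16409 kJ/min = 273.48 kW
Heat supplied = 273.48 kW

Q_in = 273 kW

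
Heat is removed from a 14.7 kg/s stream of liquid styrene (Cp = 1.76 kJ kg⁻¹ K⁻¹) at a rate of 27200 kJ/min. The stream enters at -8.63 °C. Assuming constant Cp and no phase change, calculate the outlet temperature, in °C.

Q = 27200 kJ/min = 453.33 kJ/s
ΔT = Q/(ṁ·Cp) = 453.33/(14.7×1.76) = 17.522 K
T_out = -8.63 − 17.522 = -26.152 °C

T_out = -26.2 °C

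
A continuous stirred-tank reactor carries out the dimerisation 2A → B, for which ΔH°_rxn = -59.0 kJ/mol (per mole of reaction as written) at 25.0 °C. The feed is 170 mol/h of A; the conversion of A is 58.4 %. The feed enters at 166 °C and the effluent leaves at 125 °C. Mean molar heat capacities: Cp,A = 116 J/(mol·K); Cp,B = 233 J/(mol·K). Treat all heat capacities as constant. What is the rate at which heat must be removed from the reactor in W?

Extent of reaction ξ = 0.584 × 170 / 2 = 49.64 mol/h
Reaction term: ξ·ΔH°_rxn = 49.64 × -59.0 = -2928.8 kJ/h
Sensible, feed 166→25 °C: -2780.5 kJ/h
Outlet flows (mol/h): A 70.72, B 49.64
Sensible, products 25→125 °C: 1977 kJ/h
Q = ΔH = -3732.3 kJ/h = -1.0368 kW
Heat removed = 1036.8 W

Q_out = 1040 W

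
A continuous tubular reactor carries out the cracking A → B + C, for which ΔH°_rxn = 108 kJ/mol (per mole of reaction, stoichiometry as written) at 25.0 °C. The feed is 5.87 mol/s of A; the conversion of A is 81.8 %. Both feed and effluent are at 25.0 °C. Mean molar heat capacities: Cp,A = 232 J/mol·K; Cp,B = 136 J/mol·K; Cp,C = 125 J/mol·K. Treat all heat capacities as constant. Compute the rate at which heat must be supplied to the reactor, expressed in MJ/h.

Q_in = 1870 MJ/h

Extent of reaction ξ = 0.818 × 5.87 = 4.8017 mol/s
Reaction term: ξ·ΔH°_rxn = 4.8017 × 108 = 518.58 kJ/s
Q = ΔH = 518.58 kJ/s = 518.58 kW
Heat supplied = 1866.9 MJ/h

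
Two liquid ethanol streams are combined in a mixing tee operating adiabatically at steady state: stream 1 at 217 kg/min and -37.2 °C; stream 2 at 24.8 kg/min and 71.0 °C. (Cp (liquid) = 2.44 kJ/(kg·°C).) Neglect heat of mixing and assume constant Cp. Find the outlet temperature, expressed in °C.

T_out = -26.1 °C

Energy balance with Q = 0: Σ ṁᵢCp,ᵢ(T_out − Tᵢ) = 0
T_out = Σ ṁᵢCp,ᵢTᵢ / Σ ṁᵢCp,ᵢ
      = -15400 / 589.99 = -26.103 °C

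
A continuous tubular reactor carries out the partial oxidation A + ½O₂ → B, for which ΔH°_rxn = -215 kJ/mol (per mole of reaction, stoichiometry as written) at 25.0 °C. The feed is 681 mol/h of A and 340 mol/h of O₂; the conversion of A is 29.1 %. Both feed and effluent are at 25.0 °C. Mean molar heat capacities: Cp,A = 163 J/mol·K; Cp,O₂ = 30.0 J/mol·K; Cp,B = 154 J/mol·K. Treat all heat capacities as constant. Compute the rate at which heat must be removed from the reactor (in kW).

Q_out = 11.8 kW

Extent of reaction ξ = 0.291 × 681 = 198.17 mol/h
Reaction term: ξ·ΔH°_rxn = 198.17 × -215 = -42607 kJ/h
Q = ΔH = -42607 kJ/h = -11.835 kW
Heat removed = 11.835 kW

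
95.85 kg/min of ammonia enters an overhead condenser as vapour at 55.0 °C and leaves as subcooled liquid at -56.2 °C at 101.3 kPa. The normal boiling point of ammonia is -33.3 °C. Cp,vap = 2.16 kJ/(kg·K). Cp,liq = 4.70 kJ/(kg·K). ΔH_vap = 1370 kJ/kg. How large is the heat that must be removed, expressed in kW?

Q_c = 2670 kW

vapour 55.0→-33.3 °C: -190.73 kJ/kg
condensation at -33.3 °C: -1370 kJ/kg
liquid -33.3→-56.2 °C: -107.63 kJ/kg
Δh = -190.73 + -1370 + -107.63 = -1668.4 kJ/kg
Q = ṁ·Δh = 95.85 kg/min × -1668.4 kJ/kg = -159910 kJ/min
|Q| = 2665.2 kW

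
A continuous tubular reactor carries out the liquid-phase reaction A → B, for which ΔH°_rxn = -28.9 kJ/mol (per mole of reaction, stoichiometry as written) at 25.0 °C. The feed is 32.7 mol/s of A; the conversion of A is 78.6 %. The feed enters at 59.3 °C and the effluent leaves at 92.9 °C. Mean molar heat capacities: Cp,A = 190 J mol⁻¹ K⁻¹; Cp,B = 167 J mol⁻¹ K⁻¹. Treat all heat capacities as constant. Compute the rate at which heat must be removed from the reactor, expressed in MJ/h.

Extent of reaction ξ = 0.786 × 32.7 = 25.702 mol/s
Reaction term: ξ·ΔH°_rxn = 25.702 × -28.9 = -742.79 kJ/s
Sensible, feed 59.3→25 °C: -213.11 kJ/s
Outlet flows (mol/s): A 6.9978, B 25.702
Sensible, products 25→92.9 °C: 381.72 kJ/s
Q = ΔH = -574.18 kJ/s = -574.18 kW
Heat removed = 2067 MJ/h

Q_out = 2070 MJ/h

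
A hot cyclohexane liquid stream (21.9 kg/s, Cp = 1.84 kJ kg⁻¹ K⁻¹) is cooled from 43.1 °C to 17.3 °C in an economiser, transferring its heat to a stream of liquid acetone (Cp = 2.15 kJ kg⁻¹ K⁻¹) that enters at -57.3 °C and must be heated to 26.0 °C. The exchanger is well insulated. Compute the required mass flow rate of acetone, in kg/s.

Heat released by hot stream: Q = 21.9 × 1.84 × (43.1 − 17.3) = 1039.6 kJ/s
Energy balance on cold side (adiabatic exchanger): Q = ṁ_c·Cp_c·(T_c,out − T_c,in)
ṁ_c = 1039.6 / [2.15 × (26.0 − -57.3)] = 5.8049 kg/s

ṁ_c = 5.80 kg/s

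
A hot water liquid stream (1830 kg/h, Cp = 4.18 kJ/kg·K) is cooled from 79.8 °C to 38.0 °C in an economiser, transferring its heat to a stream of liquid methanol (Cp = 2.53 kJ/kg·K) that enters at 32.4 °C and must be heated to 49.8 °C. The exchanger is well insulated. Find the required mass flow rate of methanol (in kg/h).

ṁ_c = 7260 kg/h

Heat released by hot stream: Q = 1830 × 4.18 × (79.8 − 38.0) = 319740 kJ/h
Energy balance on cold side (adiabatic exchanger): Q = ṁ_c·Cp_c·(T_c,out − T_c,in)
ṁ_c = 319740 / [2.53 × (49.8 − 32.4)] = 7263.3 kg/h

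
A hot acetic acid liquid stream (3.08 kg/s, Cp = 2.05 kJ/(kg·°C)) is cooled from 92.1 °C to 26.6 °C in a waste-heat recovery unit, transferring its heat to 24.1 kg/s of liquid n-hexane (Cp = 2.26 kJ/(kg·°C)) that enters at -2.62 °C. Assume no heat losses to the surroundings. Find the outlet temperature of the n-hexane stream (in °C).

Heat released by hot stream: Q = 3.08 × 2.05 × (92.1 − 26.6) = 413.57 kJ/s
Energy balance on cold side (adiabatic exchanger): Q = ṁ_c·Cp_c·(T_c,out − T_c,in)
T_c,out = -2.62 + 413.57/(24.1 × 2.26) = 4.9731 °C

T_c,out = 4.97 °C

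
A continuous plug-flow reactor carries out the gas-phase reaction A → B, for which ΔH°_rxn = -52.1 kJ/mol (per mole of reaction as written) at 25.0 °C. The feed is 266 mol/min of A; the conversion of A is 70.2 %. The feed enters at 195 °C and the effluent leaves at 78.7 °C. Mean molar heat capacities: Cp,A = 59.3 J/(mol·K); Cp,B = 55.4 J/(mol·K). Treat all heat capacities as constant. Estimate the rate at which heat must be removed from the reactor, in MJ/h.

Extent of reaction ξ = 0.702 × 266 = 186.73 mol/min
Reaction term: ξ·ΔH°_rxn = 186.73 × -52.1 = -9728.7 kJ/min
Sensible, feed 195→25 °C: -2681.5 kJ/min
Outlet flows (mol/min): A 79.268, B 186.73
Sensible, products 25→78.7 °C: 807.95 kJ/min
Q = ΔH = -11602 kJ/min = -193.37 kW
Heat removed = 696.14 MJ/h

Q_out = 696 MJ/h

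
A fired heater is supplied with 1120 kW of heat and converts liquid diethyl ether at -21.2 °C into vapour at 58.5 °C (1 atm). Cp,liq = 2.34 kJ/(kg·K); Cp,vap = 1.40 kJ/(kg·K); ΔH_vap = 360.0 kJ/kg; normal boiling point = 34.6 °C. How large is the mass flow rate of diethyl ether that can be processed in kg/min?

ṁ = 128 kg/min

Δh = 2.34×(34.6−-21.2) + 360.0 + 1.40×(58.5−34.6) = 524.03 kJ/kg
Q = 1120 kW = 1120 kJ/s = 67200 kJ/min
ṁ = Q/Δh = 67200 / 524.03 = 128.24 kg/min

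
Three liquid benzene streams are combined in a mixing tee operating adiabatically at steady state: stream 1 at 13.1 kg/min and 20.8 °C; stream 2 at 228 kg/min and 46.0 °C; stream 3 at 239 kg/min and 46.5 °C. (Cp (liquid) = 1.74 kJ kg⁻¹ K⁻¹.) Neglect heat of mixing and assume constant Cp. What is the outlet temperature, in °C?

Energy balance with Q = 0: Σ ṁᵢCp,ᵢ(T_out − Tᵢ) = 0
Σ ṁᵢCp,ᵢTᵢ = 13.1×1.74×20.8 + 228×1.74×46.0 + 239×1.74×46.5 = 38061
Σ ṁᵢCp,ᵢ = 13.1×1.74 + 228×1.74 + 239×1.74 = 835.37
T_out = 38061 / 835.37 = 45.561 °C

T_out = 45.6 °C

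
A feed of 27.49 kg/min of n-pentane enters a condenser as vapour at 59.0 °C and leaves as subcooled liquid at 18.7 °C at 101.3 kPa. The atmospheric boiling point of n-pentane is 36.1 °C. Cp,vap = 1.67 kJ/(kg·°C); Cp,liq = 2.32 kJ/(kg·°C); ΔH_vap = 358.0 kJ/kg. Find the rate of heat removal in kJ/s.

vapour 59.0→36.1 °C: -38.243 kJ/kg
condensation at 36.1 °C: -358 kJ/kg
liquid 36.1→18.7 °C: -40.368 kJ/kg
Δh = -38.243 + -358 + -40.368 = -436.61 kJ/kg
Q = ṁ·Δh = 27.49 kg/min × -436.61 kJ/kg = -12002 kJ/min
|Q| = 200.04 kW

Q_c = 200 kJ/s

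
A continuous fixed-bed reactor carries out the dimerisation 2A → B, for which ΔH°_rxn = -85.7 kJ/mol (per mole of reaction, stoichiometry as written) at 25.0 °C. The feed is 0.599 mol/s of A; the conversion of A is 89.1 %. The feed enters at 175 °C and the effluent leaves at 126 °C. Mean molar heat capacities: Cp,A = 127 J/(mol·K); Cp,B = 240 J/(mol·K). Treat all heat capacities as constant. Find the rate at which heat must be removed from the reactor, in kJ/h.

Extent of reaction ξ = 0.891 × 0.599 / 2 = 0.26685 mol/s
Reaction term: ξ·ΔH°_rxn = 0.26685 × -85.7 = -22.869 kJ/s
Sensible, feed 175→25 °C: -11.411 kJ/s
Outlet flows (mol/s): A 0.065291, B 0.26685
Sensible, products 25→126 °C: 7.306 kJ/s
Q = ΔH = -26.974 kJ/s = -26.974 kW
Heat removed = 97108 kJ/h

Q_out = 97100 kJ/h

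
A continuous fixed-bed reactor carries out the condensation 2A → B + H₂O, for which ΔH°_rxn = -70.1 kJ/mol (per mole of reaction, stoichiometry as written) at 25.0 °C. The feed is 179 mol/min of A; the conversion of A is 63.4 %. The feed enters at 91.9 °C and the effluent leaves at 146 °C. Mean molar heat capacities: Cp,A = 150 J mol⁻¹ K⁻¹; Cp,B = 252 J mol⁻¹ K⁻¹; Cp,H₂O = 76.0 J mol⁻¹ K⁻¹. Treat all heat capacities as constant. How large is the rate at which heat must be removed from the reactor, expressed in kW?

Extent of reaction ξ = 0.634 × 179 / 2 = 56.743 mol/min
Reaction term: ξ·ΔH°_rxn = 56.743 × -70.1 = -3977.7 kJ/min
Sensible, feed 91.9→25 °C: -1796.3 kJ/min
Outlet flows (mol/min): A 65.514, B 56.743, H₂O 56.743
Sensible, products 25→146 °C: 3441.1 kJ/min
Q = ΔH = -2332.9 kJ/min = -38.881 kW
Heat removed = 38.881 kW

Q_out = 38.9 kW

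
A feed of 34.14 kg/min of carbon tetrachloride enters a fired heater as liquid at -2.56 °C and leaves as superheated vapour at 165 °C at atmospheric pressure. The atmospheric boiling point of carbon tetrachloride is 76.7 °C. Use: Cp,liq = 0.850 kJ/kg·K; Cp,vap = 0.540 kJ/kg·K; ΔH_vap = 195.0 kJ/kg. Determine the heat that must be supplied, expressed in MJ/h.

liquid -2.56→76.7 °C: 67.371 kJ/kg
vaporisation at 76.7 °C: 195 kJ/kg
vapour 76.7→165 °C: 47.682 kJ/kg
Δh = 67.371 + 195 + 47.682 = 310.05 kJ/kg
Q = ṁ·Δh = 34.14 kg/min × 310.05 kJ/kg = 10585 kJ/min
|Q| = 176.42 kW = 635.11 MJ/h

Q = 635 MJ/h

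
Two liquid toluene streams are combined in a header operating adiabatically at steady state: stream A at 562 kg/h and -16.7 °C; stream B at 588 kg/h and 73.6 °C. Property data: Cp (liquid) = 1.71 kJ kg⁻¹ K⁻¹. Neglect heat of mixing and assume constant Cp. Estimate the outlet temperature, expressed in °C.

T_out = 29.5 °C

Energy balance with Q = 0: Σ ṁᵢCp,ᵢ(T_out − Tᵢ) = 0
Σ ṁᵢCp,ᵢTᵢ = 562×1.71×-16.7 + 588×1.71×73.6 = 57954
Σ ṁᵢCp,ᵢ = 562×1.71 + 588×1.71 = 1966.5
T_out = 57954 / 1966.5 = 29.471 °C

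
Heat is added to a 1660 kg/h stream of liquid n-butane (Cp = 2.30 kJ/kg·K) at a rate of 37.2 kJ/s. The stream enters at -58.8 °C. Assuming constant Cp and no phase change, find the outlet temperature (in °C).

T_out = -23.7 °C

Q = 37.2 kJ/s = 133920 kJ/h
ΔT = Q/(ṁ·Cp) = 133920/(1660×2.30) = 35.076 K
T_out = -58.8 + 35.076 = -23.724 °C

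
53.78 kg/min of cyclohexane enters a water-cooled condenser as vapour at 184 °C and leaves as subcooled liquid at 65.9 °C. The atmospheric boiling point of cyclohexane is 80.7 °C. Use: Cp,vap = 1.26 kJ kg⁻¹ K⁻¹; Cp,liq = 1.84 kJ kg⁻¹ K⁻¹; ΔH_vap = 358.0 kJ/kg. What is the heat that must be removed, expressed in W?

Q_c = 462000 W

vapour 184→80.7 °C: -130.16 kJ/kg
condensation at 80.7 °C: -358 kJ/kg
liquid 80.7→65.9 °C: -27.232 kJ/kg
Δh = -130.16 + -358 + -27.232 = -515.39 kJ/kg
Q = ṁ·Δh = 53.78 kg/min × -515.39 kJ/kg = -27718 kJ/min
|Q| = 461.96 kW = 461960 W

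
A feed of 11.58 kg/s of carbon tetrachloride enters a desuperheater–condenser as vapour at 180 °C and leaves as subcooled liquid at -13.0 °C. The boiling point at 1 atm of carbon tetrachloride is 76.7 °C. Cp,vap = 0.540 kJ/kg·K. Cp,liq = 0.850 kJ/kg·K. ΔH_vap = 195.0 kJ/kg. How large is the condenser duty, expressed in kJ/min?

vapour 180→76.7 °C: -55.782 kJ/kg
condensation at 76.7 °C: -195 kJ/kg
liquid 76.7→-13.0 °C: -76.245 kJ/kg
Δh = -55.782 + -195 + -76.245 = -327.03 kJ/kg
Q = ṁ·Δh = 11.58 kg/s × -327.03 kJ/kg = -3787 kJ/s
|Q| = 3787 kW = 227220 kJ/min

Q_c = 227000 kJ/min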